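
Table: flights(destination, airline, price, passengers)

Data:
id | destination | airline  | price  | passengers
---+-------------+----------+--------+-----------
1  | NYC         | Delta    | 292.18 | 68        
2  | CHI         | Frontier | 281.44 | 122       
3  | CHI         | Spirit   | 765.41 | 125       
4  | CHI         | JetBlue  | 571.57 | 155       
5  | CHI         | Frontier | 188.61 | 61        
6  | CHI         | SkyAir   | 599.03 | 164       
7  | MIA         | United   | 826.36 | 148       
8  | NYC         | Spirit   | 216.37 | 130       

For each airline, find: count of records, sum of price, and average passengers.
SELECT airline,
       COUNT(*) as cnt,
       SUM(price) as total_price,
       AVG(passengers) as avg_passengers
FROM flights
GROUP BY airline

Result:
  Delta: 1 records, 292.18 total price, 68.00 avg passengers
  Frontier: 2 records, 470.05 total price, 91.50 avg passengers
  JetBlue: 1 records, 571.57 total price, 155.00 avg passengers
  SkyAir: 1 records, 599.03 total price, 164.00 avg passengers
  Spirit: 2 records, 981.78 total price, 127.50 avg passengers
  United: 1 records, 826.36 total price, 148.00 avg passengers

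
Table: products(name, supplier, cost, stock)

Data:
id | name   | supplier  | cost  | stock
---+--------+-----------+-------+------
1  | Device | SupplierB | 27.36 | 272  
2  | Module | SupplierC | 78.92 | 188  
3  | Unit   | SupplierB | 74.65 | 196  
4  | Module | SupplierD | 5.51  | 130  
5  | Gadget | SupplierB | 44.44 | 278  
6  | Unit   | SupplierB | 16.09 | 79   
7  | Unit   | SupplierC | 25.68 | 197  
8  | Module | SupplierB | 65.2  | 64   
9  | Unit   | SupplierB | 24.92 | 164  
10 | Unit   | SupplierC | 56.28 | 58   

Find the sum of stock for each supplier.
SELECT supplier, SUM(stock) as result
FROM products
GROUP BY supplier

Result:
  SupplierB: 1053
  SupplierC: 443
  SupplierD: 130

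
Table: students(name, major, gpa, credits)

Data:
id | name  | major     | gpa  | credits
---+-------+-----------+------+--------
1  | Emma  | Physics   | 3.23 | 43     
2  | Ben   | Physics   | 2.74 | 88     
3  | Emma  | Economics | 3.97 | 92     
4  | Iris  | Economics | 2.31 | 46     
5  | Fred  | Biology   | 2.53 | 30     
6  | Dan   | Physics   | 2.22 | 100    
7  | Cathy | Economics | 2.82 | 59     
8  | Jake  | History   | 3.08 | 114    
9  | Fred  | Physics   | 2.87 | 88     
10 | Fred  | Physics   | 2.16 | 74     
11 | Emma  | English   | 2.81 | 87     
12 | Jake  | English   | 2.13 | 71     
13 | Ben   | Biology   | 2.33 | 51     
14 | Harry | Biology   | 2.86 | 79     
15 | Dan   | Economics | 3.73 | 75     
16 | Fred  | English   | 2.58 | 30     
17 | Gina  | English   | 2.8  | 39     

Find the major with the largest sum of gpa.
SELECT major, SUM(gpa) as val
FROM students
GROUP BY major
ORDER BY val DESC
LIMIT 1

Result: Physics with sum(gpa) = 13.22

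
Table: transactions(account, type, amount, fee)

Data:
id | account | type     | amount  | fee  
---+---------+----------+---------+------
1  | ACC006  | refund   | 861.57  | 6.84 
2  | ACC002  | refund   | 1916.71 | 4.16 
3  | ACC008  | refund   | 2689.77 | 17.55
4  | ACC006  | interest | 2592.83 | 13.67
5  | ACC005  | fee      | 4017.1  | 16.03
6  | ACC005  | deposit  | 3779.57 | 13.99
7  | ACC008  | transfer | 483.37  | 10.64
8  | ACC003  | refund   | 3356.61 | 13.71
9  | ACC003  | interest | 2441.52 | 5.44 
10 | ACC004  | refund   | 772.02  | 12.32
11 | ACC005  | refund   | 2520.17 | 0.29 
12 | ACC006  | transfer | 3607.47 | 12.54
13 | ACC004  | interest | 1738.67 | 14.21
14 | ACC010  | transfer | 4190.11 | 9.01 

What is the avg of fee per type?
SELECT type, AVG(fee) as result
FROM transactions
GROUP BY type

Result:
  deposit: 13.99
  fee: 16.03
  interest: 11.11
  refund: 9.15
  transfer: 10.73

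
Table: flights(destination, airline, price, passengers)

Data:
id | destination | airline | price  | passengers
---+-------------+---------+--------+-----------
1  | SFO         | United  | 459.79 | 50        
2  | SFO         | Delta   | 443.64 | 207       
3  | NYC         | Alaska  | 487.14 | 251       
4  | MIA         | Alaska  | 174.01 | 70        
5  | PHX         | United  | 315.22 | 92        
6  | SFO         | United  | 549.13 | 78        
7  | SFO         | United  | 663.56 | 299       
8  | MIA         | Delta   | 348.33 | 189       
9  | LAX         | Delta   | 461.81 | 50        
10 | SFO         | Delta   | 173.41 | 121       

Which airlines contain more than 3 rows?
SELECT airline, COUNT(*) as cnt
FROM flights
GROUP BY airline
HAVING COUNT(*) > 3

Result:
  Delta: 4
  United: 4

Note: HAVING filters groups after aggregation, WHERE filters rows before.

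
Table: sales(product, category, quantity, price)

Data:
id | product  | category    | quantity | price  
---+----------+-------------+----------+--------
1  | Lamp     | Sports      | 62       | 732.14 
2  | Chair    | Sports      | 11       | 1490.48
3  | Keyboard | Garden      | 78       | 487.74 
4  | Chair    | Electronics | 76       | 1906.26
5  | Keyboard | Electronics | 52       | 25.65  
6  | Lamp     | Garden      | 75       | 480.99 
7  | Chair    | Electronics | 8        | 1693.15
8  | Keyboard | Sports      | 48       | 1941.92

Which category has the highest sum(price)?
SELECT category, SUM(price) as val
FROM sales
GROUP BY category
ORDER BY val DESC
LIMIT 1

Result: Sports with sum(price) = 4164.54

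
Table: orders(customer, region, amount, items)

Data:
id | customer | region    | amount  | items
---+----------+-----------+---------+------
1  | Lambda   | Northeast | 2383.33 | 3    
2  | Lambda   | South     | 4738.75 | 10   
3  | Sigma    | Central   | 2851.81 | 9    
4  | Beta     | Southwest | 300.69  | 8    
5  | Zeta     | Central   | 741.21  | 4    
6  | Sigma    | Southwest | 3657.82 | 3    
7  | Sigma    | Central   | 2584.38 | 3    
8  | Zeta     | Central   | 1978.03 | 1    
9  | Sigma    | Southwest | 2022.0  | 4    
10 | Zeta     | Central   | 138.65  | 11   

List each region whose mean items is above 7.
SELECT region, AVG(items)
FROM orders
GROUP BY region
HAVING AVG(items) > 7

Result:
  South: avg=10.00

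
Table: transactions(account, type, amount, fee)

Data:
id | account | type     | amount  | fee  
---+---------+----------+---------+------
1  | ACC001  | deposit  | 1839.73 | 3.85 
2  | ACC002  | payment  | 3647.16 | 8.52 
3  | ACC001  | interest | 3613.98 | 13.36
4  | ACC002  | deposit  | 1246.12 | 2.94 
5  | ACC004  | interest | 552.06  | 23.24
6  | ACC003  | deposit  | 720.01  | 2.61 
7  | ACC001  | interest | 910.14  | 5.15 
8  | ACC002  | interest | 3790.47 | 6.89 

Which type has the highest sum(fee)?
SELECT type, SUM(fee) as val
FROM transactions
GROUP BY type
ORDER BY val DESC
LIMIT 1

Result: interest with sum(fee) = 48.64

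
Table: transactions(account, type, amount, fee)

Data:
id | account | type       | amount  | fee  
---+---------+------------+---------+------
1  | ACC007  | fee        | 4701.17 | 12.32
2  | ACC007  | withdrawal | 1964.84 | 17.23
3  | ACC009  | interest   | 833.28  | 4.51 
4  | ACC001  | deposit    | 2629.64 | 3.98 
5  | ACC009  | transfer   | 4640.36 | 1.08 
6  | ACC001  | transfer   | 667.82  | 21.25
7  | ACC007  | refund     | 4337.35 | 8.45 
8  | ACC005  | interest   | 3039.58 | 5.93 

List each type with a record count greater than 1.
SELECT type, COUNT(*) as cnt
FROM transactions
GROUP BY type
HAVING COUNT(*) > 1

Result:
  interest: 2
  transfer: 2

Note: HAVING filters groups after aggregation, WHERE filters rows before.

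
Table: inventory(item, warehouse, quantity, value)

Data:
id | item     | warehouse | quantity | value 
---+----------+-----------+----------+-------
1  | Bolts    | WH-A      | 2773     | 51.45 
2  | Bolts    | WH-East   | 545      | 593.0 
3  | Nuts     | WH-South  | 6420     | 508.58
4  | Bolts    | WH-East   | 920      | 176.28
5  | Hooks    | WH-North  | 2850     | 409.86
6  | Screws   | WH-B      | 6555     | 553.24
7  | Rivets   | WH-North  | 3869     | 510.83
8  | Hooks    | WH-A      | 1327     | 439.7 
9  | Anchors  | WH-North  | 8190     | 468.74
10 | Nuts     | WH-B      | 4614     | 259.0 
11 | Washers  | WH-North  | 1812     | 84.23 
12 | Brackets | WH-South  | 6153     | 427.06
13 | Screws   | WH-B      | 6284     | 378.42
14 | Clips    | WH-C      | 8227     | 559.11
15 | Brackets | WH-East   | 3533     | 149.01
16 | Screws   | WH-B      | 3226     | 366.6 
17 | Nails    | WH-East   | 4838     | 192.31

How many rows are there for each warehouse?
SELECT warehouse, COUNT(*) as count
FROM inventory
GROUP BY warehouse

Result:
  WH-A: 2
  WH-B: 4
  WH-C: 1
  WH-East: 4
  WH-North: 4
  WH-South: 2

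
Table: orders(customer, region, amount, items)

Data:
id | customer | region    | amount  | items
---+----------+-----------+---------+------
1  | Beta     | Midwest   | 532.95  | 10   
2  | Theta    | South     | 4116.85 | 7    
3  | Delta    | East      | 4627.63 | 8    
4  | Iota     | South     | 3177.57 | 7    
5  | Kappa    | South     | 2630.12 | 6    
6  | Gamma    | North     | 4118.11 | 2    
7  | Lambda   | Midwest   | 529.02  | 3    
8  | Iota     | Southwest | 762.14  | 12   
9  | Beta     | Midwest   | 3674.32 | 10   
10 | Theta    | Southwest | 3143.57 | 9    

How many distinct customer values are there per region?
SELECT region, COUNT(DISTINCT customer)
FROM orders
GROUP BY region

Result:
  East: 1 distinct
  Midwest: 2 distinct
  North: 1 distinct
  South: 3 distinct
  Southwest: 2 distinct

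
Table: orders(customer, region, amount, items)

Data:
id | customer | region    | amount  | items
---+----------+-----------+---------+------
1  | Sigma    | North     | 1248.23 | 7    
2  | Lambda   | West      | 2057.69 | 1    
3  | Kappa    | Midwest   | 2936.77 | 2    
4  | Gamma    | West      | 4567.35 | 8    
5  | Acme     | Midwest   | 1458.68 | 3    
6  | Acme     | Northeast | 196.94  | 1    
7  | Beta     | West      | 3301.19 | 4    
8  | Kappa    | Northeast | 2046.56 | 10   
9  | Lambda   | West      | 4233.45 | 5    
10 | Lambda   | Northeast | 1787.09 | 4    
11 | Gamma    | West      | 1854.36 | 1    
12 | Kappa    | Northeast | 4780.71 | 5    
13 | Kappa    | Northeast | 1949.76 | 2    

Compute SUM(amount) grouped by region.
SELECT region, SUM(amount) as result
FROM orders
GROUP BY region

Result:
  Midwest: 4395.45
  North: 1248.23
  Northeast: 10761.06
  West: 16014.04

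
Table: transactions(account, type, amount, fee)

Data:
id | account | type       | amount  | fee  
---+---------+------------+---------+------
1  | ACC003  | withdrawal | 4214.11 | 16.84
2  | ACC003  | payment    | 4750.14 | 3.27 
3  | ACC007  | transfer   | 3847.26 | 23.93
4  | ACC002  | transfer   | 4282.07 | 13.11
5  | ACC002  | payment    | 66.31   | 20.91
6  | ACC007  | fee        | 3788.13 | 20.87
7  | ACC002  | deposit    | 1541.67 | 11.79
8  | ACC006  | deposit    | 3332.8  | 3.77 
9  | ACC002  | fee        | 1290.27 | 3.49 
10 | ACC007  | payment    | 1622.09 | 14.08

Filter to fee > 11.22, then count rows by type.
SELECT type, COUNT(*)
FROM transactions
WHERE fee > 11.22
GROUP BY type

Note: WHERE filters rows before grouping.

Result:
  deposit: 1
  fee: 1
  payment: 2
  transfer: 2
  withdrawal: 1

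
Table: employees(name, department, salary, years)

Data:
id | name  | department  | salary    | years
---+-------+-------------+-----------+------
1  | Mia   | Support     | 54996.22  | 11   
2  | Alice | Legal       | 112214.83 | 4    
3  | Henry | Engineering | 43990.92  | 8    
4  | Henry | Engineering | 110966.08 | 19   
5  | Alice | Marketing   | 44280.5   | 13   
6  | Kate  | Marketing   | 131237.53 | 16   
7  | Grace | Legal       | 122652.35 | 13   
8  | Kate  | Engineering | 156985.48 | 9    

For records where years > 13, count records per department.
SELECT department, COUNT(*)
FROM employees
WHERE years > 13
GROUP BY department

Note: WHERE filters rows before grouping.

Result:
  Engineering: 1
  Marketing: 1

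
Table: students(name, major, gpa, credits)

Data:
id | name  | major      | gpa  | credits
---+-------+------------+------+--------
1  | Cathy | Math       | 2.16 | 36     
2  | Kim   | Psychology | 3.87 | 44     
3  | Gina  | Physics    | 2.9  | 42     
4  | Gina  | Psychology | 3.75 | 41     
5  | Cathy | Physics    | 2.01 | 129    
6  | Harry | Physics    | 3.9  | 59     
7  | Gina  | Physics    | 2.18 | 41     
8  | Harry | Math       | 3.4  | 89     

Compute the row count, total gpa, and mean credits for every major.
SELECT major,
       COUNT(*) as cnt,
       SUM(gpa) as total_gpa,
       AVG(credits) as avg_credits
FROM students
GROUP BY major

Result:
  Math: 2 records, 5.56 total gpa, 62.50 avg credits
  Physics: 4 records, 10.99 total gpa, 67.75 avg credits
  Psychology: 2 records, 7.62 total gpa, 42.50 avg credits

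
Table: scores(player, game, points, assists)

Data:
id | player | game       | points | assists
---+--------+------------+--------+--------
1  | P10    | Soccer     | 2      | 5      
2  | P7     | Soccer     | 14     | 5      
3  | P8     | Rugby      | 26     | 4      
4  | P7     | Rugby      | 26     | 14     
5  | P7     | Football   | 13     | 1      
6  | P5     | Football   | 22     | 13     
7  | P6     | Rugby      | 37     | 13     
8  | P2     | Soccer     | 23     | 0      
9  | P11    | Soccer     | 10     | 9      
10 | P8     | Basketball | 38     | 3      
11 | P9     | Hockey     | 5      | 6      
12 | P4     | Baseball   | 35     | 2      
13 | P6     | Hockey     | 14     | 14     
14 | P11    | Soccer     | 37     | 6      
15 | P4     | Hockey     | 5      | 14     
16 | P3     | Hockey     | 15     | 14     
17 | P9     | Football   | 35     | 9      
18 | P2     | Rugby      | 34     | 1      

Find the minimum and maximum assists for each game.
SELECT game, MIN(assists), MAX(assists)
FROM scores
GROUP BY game

Result:
  Baseball: min=2, max=2
  Basketball: min=3, max=3
  Football: min=1, max=13
  Hockey: min=6, max=14
  Rugby: min=1, max=14
  Soccer: min=0, max=9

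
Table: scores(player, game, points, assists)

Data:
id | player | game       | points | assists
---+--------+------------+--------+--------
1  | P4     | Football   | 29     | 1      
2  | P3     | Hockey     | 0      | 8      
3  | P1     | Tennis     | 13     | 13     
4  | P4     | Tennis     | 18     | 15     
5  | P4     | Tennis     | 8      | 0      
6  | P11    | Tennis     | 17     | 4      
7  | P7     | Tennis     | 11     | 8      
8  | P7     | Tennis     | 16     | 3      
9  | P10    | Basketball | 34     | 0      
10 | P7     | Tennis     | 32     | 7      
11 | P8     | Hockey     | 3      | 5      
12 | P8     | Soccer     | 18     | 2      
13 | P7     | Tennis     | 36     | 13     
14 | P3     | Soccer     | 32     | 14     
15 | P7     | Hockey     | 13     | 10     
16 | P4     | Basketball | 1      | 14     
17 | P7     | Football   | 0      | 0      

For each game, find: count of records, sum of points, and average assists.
SELECT game,
       COUNT(*) as cnt,
       SUM(points) as total_points,
       AVG(assists) as avg_assists
FROM scores
GROUP BY game

Result:
  Basketball: 2 records, 35 total points, 7.00 avg assists
  Football: 2 records, 29 total points, 0.50 avg assists
  Hockey: 3 records, 16 total points, 7.67 avg assists
  Soccer: 2 records, 50 total points, 8.00 avg assists
  Tennis: 8 records, 151 total points, 7.88 avg assists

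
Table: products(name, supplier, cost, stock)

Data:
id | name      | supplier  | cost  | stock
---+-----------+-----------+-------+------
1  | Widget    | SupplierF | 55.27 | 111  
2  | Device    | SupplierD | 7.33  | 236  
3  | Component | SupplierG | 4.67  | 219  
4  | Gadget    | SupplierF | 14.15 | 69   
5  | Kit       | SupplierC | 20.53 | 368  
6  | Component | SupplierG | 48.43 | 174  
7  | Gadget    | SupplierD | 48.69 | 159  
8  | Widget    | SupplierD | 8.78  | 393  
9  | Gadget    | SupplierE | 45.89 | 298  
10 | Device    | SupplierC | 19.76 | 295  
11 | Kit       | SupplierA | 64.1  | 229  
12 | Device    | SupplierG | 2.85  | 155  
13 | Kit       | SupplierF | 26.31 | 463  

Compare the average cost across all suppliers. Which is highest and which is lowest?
SELECT supplier, AVG(cost)
FROM products
GROUP BY supplier
ORDER BY AVG(cost)

All groups:
  SupplierG: 18.65
  SupplierC: 20.15
  SupplierD: 21.60
  SupplierF: 31.91
  SupplierE: 45.89
  SupplierA: 64.10

Highest: SupplierA (64.10)
Lowest: SupplierG (18.65)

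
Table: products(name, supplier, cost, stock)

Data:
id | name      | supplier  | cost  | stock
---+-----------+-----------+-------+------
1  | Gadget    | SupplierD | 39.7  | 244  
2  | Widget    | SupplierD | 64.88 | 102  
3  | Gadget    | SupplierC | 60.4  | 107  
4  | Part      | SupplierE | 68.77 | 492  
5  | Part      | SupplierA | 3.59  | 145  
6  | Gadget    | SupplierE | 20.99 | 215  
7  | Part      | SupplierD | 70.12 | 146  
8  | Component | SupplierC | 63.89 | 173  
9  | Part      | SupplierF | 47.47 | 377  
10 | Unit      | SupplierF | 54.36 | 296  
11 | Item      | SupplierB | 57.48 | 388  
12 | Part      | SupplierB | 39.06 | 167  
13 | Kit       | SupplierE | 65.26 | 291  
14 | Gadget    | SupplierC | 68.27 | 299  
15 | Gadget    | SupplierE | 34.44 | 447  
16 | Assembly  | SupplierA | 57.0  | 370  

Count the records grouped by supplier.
SELECT supplier, COUNT(*) as count
FROM products
GROUP BY supplier

Result:
  SupplierA: 2
  SupplierB: 2
  SupplierC: 3
  SupplierD: 3
  SupplierE: 4
  SupplierF: 2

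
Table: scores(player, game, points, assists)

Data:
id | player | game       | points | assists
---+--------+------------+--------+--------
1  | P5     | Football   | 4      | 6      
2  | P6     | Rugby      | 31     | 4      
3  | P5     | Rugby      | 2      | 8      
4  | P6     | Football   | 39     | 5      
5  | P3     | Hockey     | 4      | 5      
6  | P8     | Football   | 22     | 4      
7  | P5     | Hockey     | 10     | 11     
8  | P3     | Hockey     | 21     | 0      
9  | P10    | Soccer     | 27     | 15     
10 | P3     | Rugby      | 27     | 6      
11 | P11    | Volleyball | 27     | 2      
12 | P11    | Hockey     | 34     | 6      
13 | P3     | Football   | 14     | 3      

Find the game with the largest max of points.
SELECT game, MAX(points) as val
FROM scores
GROUP BY game
ORDER BY val DESC
LIMIT 1

Result: Football with max(points) = 39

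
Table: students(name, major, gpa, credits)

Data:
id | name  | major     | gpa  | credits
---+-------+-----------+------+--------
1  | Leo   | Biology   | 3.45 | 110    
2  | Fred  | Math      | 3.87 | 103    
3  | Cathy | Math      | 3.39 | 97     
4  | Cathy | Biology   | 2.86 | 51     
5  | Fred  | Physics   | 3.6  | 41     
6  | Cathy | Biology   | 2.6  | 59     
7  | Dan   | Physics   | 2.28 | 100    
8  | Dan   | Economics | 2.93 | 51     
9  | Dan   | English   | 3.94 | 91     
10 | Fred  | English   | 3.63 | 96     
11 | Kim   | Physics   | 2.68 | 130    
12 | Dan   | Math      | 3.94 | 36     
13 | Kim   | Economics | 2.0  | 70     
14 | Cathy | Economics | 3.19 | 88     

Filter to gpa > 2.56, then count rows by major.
SELECT major, COUNT(*)
FROM students
WHERE gpa > 2.56
GROUP BY major

Note: WHERE filters rows before grouping.

Result:
  Biology: 3
  Economics: 2
  English: 2
  Math: 3
  Physics: 2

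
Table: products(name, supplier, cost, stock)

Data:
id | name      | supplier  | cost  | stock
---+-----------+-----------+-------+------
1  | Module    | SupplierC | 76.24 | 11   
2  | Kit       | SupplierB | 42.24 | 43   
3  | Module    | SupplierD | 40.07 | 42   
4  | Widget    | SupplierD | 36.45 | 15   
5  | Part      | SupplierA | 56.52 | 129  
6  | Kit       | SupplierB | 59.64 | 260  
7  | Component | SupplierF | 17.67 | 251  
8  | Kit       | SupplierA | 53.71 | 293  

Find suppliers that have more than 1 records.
SELECT supplier, COUNT(*) as cnt
FROM products
GROUP BY supplier
HAVING COUNT(*) > 1

Result:
  SupplierA: 2
  SupplierB: 2
  SupplierD: 2

Note: HAVING filters groups after aggregation, WHERE filters rows before.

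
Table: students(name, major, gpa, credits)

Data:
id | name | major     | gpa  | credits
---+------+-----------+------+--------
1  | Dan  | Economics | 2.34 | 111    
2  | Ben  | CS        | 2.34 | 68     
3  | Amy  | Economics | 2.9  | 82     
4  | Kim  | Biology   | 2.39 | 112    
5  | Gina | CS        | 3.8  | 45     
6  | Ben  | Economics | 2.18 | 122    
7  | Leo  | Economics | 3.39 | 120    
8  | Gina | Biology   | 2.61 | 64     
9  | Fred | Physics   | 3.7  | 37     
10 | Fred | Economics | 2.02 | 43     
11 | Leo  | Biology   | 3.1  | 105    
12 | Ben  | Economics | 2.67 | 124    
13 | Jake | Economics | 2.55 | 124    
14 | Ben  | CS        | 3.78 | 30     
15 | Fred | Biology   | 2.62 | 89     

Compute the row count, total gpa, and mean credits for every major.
SELECT major,
       COUNT(*) as cnt,
       SUM(gpa) as total_gpa,
       AVG(credits) as avg_credits
FROM students
GROUP BY major

Result:
  Biology: 4 records, 10.72 total gpa, 92.50 avg credits
  CS: 3 records, 9.92 total gpa, 47.67 avg credits
  Economics: 7 records, 18.05 total gpa, 103.71 avg credits
  Physics: 1 records, 3.70 total gpa, 37.00 avg credits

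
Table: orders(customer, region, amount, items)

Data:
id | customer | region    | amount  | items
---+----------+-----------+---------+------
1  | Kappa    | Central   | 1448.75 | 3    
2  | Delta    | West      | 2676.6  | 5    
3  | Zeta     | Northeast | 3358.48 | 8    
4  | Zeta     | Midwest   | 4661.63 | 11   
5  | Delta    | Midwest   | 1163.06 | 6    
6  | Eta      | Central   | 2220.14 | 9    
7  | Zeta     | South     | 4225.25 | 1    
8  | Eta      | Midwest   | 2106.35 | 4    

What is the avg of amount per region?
SELECT region, AVG(amount) as result
FROM orders
GROUP BY region

Result:
  Central: 1834.45
  Midwest: 2643.68
  Northeast: 3358.48
  South: 4225.25
  West: 2676.60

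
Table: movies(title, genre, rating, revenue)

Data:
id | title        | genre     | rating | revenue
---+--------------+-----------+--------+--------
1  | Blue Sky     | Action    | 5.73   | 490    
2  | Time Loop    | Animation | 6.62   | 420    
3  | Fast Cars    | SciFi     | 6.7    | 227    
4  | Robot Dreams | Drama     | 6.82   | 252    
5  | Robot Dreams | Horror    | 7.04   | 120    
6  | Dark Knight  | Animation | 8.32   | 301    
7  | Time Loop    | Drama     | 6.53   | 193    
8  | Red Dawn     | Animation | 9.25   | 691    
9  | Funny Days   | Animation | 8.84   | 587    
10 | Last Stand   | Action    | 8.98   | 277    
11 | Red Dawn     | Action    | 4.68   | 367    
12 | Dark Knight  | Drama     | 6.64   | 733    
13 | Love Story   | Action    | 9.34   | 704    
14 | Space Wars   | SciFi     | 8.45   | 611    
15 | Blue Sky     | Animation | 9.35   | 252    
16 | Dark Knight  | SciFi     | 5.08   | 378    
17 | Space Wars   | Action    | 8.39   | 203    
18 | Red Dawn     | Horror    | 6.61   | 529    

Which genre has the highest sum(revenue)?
SELECT genre, SUM(revenue) as val
FROM movies
GROUP BY genre
ORDER BY val DESC
LIMIT 1

Result: Animation with sum(revenue) = 2251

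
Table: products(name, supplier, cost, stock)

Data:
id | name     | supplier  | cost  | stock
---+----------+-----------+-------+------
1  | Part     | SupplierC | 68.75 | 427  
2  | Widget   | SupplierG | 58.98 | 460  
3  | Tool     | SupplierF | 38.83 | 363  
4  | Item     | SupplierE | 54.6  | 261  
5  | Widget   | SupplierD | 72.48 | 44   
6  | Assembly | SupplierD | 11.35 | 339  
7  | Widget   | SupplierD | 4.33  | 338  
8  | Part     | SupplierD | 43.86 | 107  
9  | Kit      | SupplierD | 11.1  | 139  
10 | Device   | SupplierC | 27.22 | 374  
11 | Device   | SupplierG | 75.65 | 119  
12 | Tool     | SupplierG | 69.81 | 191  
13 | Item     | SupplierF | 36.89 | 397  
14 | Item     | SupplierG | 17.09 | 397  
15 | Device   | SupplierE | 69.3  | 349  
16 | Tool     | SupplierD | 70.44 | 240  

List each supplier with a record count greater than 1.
SELECT supplier, COUNT(*) as cnt
FROM products
GROUP BY supplier
HAVING COUNT(*) > 1

Result:
  SupplierC: 2
  SupplierD: 6
  SupplierE: 2
  SupplierF: 2
  SupplierG: 4

Note: HAVING filters groups after aggregation, WHERE filters rows before.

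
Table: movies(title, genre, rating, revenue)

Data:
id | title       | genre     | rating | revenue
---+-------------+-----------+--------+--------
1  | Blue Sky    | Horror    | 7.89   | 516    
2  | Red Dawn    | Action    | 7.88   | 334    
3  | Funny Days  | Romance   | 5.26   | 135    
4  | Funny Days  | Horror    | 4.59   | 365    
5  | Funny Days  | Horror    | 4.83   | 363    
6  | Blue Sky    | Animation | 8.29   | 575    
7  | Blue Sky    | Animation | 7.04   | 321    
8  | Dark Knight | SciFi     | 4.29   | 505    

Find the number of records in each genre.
SELECT genre, COUNT(*) as count
FROM movies
GROUP BY genre

Result:
  Action: 1
  Animation: 2
  Horror: 3
  Romance: 1
  SciFi: 1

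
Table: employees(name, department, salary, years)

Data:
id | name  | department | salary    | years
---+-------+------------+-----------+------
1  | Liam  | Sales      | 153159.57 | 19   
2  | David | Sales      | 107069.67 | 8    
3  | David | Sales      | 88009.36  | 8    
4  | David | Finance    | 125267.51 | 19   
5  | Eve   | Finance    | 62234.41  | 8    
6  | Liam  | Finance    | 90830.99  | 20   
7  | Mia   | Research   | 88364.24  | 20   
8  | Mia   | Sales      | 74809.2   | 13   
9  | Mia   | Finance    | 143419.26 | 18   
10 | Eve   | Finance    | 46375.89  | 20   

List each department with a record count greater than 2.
SELECT department, COUNT(*) as cnt
FROM employees
GROUP BY department
HAVING COUNT(*) > 2

Result:
  Finance: 5
  Sales: 4

Note: HAVING filters groups after aggregation, WHERE filters rows before.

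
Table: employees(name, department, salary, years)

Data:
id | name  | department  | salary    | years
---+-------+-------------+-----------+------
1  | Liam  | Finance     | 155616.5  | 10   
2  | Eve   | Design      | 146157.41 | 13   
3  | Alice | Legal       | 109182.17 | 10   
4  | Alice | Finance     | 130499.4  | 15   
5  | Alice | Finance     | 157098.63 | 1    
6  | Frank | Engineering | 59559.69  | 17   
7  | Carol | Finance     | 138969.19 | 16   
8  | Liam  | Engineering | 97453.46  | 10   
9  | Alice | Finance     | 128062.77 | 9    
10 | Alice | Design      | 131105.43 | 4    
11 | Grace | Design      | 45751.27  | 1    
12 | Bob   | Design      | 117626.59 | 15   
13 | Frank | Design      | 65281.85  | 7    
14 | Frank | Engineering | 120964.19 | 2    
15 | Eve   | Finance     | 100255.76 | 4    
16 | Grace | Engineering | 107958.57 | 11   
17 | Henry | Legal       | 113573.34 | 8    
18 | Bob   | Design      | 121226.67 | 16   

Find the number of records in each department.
SELECT department, COUNT(*) as count
FROM employees
GROUP BY department

Result:
  Design: 6
  Engineering: 4
  Finance: 6
  Legal: 2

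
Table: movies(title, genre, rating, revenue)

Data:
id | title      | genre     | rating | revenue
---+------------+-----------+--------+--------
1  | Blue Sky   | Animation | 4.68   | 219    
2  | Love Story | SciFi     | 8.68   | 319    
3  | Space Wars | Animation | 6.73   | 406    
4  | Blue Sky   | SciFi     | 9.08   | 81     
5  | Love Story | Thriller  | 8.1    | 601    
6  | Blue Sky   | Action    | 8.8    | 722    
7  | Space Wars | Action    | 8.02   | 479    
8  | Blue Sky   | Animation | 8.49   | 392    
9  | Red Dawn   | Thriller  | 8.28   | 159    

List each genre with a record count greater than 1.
SELECT genre, COUNT(*) as cnt
FROM movies
GROUP BY genre
HAVING COUNT(*) > 1

Result:
  Action: 2
  Animation: 3
  SciFi: 2
  Thriller: 2

Note: HAVING filters groups after aggregation, WHERE filters rows before.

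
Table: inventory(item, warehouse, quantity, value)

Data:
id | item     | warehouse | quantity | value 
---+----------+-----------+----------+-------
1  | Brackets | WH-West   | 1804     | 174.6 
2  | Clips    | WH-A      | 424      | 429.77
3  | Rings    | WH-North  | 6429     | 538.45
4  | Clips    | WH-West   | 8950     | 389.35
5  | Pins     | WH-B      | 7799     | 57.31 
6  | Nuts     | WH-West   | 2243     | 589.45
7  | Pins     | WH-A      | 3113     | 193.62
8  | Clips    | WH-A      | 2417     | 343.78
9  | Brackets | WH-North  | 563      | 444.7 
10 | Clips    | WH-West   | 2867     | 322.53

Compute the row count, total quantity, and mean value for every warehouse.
SELECT warehouse,
       COUNT(*) as cnt,
       SUM(quantity) as total_quantity,
       AVG(value) as avg_value
FROM inventory
GROUP BY warehouse

Result:
  WH-A: 3 records, 5954 total quantity, 322.39 avg value
  WH-B: 1 records, 7799 total quantity, 57.31 avg value
  WH-North: 2 records, 6992 total quantity, 491.58 avg value
  WH-West: 4 records, 15864 total quantity, 368.98 avg value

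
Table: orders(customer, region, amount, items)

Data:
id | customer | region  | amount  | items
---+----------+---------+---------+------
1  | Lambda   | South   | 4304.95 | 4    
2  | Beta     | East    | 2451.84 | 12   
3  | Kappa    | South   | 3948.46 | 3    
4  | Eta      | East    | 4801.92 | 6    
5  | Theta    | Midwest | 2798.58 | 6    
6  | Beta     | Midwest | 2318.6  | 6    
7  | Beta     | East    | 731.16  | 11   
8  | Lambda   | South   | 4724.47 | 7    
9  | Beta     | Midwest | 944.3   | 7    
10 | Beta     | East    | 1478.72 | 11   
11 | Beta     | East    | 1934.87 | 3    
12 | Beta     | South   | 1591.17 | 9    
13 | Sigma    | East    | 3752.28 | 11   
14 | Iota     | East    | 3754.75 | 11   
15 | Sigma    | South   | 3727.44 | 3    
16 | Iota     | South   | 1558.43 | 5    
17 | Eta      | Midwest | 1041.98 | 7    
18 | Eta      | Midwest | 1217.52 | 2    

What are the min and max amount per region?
SELECT region, MIN(amount), MAX(amount)
FROM orders
GROUP BY region

Result:
  East: min=731.16, max=4801.92
  Midwest: min=944.30, max=2798.58
  South: min=1558.43, max=4724.47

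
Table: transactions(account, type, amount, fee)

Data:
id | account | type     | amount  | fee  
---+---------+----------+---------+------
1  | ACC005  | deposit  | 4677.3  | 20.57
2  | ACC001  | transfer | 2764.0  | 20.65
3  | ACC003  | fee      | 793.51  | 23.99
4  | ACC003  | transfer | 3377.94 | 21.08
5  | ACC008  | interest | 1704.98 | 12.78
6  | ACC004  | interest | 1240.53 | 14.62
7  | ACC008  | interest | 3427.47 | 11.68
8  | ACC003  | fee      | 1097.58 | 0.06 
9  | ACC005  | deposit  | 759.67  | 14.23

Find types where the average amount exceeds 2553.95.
SELECT type, AVG(amount)
FROM transactions
GROUP BY type
HAVING AVG(amount) > 2553.95

Result:
  deposit: avg=2718.49
  transfer: avg=3070.97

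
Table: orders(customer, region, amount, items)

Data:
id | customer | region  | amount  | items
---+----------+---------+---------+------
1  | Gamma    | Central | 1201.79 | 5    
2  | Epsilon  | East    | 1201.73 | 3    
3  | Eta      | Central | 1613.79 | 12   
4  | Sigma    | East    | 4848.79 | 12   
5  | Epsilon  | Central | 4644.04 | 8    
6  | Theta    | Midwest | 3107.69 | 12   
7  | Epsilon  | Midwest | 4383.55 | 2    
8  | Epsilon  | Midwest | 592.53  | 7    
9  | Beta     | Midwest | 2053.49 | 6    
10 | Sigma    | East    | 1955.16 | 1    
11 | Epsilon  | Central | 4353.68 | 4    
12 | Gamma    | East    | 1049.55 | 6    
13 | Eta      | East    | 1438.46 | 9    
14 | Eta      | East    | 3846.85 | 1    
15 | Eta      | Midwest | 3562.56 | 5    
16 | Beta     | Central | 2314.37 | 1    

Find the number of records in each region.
SELECT region, COUNT(*) as count
FROM orders
GROUP BY region

Result:
  Central: 5
  East: 6
  Midwest: 5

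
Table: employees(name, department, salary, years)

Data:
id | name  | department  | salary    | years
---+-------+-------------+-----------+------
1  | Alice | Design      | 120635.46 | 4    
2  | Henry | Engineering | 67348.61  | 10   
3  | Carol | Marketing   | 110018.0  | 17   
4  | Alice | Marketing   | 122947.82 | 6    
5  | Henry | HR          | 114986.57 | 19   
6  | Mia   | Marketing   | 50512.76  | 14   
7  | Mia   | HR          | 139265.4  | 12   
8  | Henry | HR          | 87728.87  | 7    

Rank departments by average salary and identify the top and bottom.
SELECT department, AVG(salary)
FROM employees
GROUP BY department
ORDER BY AVG(salary)

All groups:
  Engineering: 67348.61
  Marketing: 94492.86
  HR: 113993.61
  Design: 120635.46

Highest: Design (120635.46)
Lowest: Engineering (67348.61)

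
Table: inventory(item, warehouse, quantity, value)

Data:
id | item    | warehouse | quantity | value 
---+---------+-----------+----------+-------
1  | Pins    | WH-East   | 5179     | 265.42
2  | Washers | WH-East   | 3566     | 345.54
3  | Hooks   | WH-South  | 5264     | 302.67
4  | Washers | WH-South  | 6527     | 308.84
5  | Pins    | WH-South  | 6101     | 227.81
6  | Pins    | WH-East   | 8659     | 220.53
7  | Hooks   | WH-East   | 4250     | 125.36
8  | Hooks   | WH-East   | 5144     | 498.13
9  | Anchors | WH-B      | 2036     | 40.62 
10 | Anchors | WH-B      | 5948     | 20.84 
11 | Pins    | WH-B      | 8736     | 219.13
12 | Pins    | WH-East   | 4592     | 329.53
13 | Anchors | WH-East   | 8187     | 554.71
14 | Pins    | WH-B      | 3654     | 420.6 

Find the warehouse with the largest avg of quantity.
SELECT warehouse, AVG(quantity) as val
FROM inventory
GROUP BY warehouse
ORDER BY val DESC
LIMIT 1

Result: WH-South with avg(quantity) = 5964.00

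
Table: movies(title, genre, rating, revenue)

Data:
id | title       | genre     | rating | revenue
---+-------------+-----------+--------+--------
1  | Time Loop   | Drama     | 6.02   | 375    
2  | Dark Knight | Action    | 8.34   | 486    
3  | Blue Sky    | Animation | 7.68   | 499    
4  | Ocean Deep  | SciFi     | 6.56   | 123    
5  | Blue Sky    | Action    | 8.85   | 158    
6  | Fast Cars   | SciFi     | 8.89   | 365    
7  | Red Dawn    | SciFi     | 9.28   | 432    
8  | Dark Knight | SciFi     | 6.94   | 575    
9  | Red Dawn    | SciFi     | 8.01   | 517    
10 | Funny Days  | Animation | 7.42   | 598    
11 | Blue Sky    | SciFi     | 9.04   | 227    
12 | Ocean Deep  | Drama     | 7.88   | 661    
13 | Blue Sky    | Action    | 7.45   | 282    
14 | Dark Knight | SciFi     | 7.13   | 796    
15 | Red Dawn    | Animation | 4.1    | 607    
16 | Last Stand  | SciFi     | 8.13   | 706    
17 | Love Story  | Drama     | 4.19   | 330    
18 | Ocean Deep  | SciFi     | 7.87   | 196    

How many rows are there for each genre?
SELECT genre, COUNT(*) as count
FROM movies
GROUP BY genre

Result:
  Action: 3
  Animation: 3
  Drama: 3
  SciFi: 9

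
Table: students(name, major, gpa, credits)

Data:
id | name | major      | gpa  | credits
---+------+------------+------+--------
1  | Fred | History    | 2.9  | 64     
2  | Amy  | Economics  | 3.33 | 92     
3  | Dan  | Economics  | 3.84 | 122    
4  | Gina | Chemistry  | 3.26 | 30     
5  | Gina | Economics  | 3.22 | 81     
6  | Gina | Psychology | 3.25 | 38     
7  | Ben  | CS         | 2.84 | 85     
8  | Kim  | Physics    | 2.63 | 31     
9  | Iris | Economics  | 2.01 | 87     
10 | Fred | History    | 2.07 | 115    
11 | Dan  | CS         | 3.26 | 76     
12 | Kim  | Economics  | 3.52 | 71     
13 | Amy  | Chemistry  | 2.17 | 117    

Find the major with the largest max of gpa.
SELECT major, MAX(gpa) as val
FROM students
GROUP BY major
ORDER BY val DESC
LIMIT 1

Result: Economics with max(gpa) = 3.84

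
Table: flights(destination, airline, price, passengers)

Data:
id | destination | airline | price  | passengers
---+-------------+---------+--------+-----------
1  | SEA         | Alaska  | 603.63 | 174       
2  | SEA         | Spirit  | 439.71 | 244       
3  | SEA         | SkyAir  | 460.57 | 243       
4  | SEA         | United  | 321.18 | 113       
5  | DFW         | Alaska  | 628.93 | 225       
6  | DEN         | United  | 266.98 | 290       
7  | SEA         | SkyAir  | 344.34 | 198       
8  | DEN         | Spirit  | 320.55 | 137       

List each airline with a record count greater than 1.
SELECT airline, COUNT(*) as cnt
FROM flights
GROUP BY airline
HAVING COUNT(*) > 1

Result:
  Alaska: 2
  SkyAir: 2
  Spirit: 2
  United: 2

Note: HAVING filters groups after aggregation, WHERE filters rows before.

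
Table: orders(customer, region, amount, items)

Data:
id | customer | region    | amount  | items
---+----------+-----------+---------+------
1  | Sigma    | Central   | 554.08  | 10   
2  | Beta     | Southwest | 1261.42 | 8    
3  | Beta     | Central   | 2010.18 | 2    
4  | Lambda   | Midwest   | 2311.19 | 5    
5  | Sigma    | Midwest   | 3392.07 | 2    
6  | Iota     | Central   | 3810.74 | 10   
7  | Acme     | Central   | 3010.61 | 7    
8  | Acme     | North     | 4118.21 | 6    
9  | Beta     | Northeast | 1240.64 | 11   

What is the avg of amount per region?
SELECT region, AVG(amount) as result
FROM orders
GROUP BY region

Result:
  Central: 2346.40
  Midwest: 2851.63
  North: 4118.21
  Northeast: 1240.64
  Southwest: 1261.42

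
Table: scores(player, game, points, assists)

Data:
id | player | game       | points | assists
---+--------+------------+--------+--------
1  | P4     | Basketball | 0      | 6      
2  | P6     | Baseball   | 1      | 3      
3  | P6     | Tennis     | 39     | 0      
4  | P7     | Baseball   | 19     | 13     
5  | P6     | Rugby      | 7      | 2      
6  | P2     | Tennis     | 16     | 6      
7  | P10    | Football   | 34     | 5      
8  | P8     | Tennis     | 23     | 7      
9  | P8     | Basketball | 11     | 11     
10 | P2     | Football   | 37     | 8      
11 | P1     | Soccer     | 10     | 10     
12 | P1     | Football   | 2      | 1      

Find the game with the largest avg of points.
SELECT game, AVG(points) as val
FROM scores
GROUP BY game
ORDER BY val DESC
LIMIT 1

Result: Tennis with avg(points) = 26.00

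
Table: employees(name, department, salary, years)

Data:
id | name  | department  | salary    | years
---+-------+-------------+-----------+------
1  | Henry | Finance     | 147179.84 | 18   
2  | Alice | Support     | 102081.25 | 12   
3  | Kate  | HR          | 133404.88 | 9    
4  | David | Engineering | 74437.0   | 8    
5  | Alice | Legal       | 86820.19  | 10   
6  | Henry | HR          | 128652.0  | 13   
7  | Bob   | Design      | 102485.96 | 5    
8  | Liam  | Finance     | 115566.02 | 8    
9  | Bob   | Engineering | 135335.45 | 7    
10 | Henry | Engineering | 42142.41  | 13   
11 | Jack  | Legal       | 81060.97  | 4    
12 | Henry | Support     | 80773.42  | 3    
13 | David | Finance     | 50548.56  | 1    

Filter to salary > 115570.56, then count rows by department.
SELECT department, COUNT(*)
FROM employees
WHERE salary > 115570.56
GROUP BY department

Note: WHERE filters rows before grouping.

Result:
  Engineering: 1
  Finance: 1
  HR: 2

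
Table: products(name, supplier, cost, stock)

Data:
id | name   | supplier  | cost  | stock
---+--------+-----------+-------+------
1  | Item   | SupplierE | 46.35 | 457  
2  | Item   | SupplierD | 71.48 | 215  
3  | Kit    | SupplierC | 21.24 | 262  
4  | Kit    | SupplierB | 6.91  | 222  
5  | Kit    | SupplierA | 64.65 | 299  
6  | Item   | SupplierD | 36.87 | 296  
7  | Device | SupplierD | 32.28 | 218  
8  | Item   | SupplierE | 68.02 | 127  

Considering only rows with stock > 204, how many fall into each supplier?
SELECT supplier, COUNT(*)
FROM products
WHERE stock > 204
GROUP BY supplier

Note: WHERE filters rows before grouping.

Result:
  SupplierA: 1
  SupplierB: 1
  SupplierC: 1
  SupplierD: 3
  SupplierE: 1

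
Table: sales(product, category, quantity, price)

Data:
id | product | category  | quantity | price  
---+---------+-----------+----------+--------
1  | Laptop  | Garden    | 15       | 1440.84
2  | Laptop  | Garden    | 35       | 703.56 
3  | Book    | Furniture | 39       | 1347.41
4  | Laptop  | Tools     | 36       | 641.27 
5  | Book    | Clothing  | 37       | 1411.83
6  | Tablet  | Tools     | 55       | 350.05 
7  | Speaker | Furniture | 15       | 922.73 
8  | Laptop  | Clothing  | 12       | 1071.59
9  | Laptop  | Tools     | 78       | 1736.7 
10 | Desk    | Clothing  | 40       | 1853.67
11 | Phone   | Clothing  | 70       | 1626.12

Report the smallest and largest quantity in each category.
SELECT category, MIN(quantity), MAX(quantity)
FROM sales
GROUP BY category

Result:
  Clothing: min=12, max=70
  Furniture: min=15, max=39
  Garden: min=15, max=35
  Tools: min=36, max=78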